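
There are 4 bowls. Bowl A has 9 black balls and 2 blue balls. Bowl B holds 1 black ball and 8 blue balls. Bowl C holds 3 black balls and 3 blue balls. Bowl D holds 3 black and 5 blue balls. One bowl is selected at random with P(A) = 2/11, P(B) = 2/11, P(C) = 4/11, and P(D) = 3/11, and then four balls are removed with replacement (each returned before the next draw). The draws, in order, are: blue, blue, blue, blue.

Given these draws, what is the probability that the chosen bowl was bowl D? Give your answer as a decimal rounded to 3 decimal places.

For each hypothesis, P(data | H) works out to: P(data | bowl A) = (2/11)(2/11)(2/11)(2/11) = 0.0010928; P(data | bowl B) = (8/9)(8/9)(8/9)(8/9) = 0.6243; P(data | bowl C) = (3/6)(3/6)(3/6)(3/6) = 0.0625; P(data | bowl D) = (5/8)(5/8)(5/8)(5/8) = 0.15259.
Weighting by the prior gives 2/11 · 0.0010928 = 0.00019869, 2/11 · 0.6243 = 0.11351, 4/11 · 0.0625 = 0.022727, 3/11 · 0.15259 = 0.041615; these sum to 0.17805.
So P(bowl D | data) = (0.041615) / (0.17805) = 0.23373.

0.234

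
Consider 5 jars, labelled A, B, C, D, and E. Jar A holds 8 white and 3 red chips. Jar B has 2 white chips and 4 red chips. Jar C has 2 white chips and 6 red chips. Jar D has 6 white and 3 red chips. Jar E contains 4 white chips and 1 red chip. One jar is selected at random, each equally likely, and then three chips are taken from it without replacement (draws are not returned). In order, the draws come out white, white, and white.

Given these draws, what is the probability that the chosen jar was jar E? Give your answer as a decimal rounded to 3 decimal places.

For each hypothesis, P(data | H) works out to: P(data | jar A) = (8/11)(7/10)(6/9) = 0.33939; P(data | jar B) = (2/6)(1/5)(0/4) = 0; P(data | jar C) = (2/8)(1/7)(0/6) = 0; P(data | jar D) = (6/9)(5/8)(4/7) = 0.2381; P(data | jar E) = (4/5)(3/4)(2/3) = 0.4.
Weighting by the prior gives 1/5 · 0.33939 = 0.067879, 1/5 · 0 = 0, 1/5 · 0 = 0, 1/5 · 0.2381 = 0.047619, 1/5 · 0.4 = 0.08; with total 0.1955.
Therefore the posterior P(jar E | data) = (0.08) / (0.1955) = 0.40921.

0.409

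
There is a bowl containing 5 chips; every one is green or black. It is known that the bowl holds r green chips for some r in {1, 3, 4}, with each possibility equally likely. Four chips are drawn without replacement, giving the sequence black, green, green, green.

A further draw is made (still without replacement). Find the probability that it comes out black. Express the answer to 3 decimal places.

0.333

Under each hypothesis, the probability of the observed sequence is: P(data | r = 1) = (4/5)(1/4)(0/3) = 0; P(data | r = 3) = (2/5)(3/4)(2/3)(1/2) = 1/10; P(data | r = 4) = (1/5)(4/4)(3/3)(2/2) = 1/5.
The prior-weighted likelihoods are 1/3 · 0 = 0, 1/3 · 1/10 = 1/30, 1/3 · 1/5 = 1/15; these sum to 1/10.
The posterior is then P(r = 1 | data) = 0, P(r = 3 | data) = 1/3, P(r = 4 | data) = 2/3.
Averaging over the posterior, P(black next | data) = (1)(1/3) + (0)(2/3) = 1/3.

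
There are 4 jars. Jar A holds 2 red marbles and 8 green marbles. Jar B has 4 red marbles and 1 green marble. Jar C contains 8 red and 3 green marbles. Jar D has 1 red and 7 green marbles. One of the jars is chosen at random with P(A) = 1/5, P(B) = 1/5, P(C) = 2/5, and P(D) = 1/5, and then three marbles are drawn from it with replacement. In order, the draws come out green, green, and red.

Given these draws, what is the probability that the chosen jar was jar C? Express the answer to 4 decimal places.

0.2973

For each hypothesis, P(data | H) works out to: P(data | jar A) = (8/10)(8/10)(2/10) = 0.128; P(data | jar B) = (1/5)(1/5)(4/5) = 0.032; P(data | jar C) = (3/11)(3/11)(8/11) = 0.054095; P(data | jar D) = (7/8)(7/8)(1/8) = 0.095703.
The prior-weighted likelihoods are 1/5 · 0.128 = 0.0256, 1/5 · 0.032 = 0.0064, 2/5 · 0.054095 = 0.021638, 1/5 · 0.095703 = 0.019141; with total 0.072778.
Hence P(jar C | data) = (0.021638) / (0.072778) = 0.29731.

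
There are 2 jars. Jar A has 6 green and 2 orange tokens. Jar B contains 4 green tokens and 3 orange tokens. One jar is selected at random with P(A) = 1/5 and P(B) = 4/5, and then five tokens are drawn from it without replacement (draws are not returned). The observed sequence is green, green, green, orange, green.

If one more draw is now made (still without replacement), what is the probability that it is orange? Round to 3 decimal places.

0.677

Under each hypothesis, the probability of the observed sequence is: P(data | jar A) = (6/8)(5/7)(4/6)(2/5)(3/4) = 3/28; P(data | jar B) = (4/7)(3/6)(2/5)(3/4)(1/3) = 1/35.
Weighting by the prior gives 1/5 · 3/28 = 3/140, 4/5 · 1/35 = 4/175; these sum to 31/700.
Dividing through by the total gives posterior P(jar A | data) = 15/31, P(jar B | data) = 16/31.
Averaging over the posterior, P(orange next | data) = (1/3)(15/31) + (1)(16/31) = 21/31.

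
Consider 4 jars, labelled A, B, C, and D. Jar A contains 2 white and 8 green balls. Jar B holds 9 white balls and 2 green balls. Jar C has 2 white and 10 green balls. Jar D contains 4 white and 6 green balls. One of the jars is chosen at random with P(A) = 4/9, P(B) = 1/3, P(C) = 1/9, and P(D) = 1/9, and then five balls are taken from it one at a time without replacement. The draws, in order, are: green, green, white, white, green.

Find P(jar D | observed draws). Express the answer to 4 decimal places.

Under each hypothesis, the probability of the observed sequence is: P(data | jar A) = (8/10)(7/9)(2/8)(1/7)(6/6) = 0.022222; P(data | jar B) = (2/11)(1/10)(9/9)(8/8)(0/7) = 0; P(data | jar C) = (10/12)(9/11)(2/10)(1/9)(8/8) = 0.015152; P(data | jar D) = (6/10)(5/9)(4/8)(3/7)(4/6) = 0.047619.
Weighting by the prior gives 4/9 · 0.022222 = 0.0098765, 1/3 · 0 = 0, 1/9 · 0.015152 = 0.0016835, 1/9 · 0.047619 = 0.005291; with total 0.016851.
Hence P(jar D | data) = (0.005291) / (0.016851) = 0.31399.

0.3140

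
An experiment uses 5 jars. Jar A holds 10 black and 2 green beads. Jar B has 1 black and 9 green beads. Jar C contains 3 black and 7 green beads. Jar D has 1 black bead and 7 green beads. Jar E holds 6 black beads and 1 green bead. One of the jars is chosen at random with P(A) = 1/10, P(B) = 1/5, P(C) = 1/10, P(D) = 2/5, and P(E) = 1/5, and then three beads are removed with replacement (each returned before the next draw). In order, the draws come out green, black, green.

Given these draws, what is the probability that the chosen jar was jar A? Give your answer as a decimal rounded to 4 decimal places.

Compute the likelihood of the observed sequence for each case: P(data | jar A) = (2/12)(10/12)(2/12) = 0.023148; P(data | jar B) = (9/10)(1/10)(9/10) = 0.081; P(data | jar C) = (7/10)(3/10)(7/10) = 0.147; P(data | jar D) = (7/8)(1/8)(7/8) = 0.095703; P(data | jar E) = (1/7)(6/7)(1/7) = 0.017493.
Weighting by the prior gives 1/10 · 0.023148 = 0.0023148, 1/5 · 0.081 = 0.0162, 1/10 · 0.147 = 0.0147, 2/5 · 0.095703 = 0.038281, 1/5 · 0.017493 = 0.0034985; these sum to 0.074995.
Therefore the posterior P(jar A | data) = (0.0023148) / (0.074995) = 0.030866.

0.0309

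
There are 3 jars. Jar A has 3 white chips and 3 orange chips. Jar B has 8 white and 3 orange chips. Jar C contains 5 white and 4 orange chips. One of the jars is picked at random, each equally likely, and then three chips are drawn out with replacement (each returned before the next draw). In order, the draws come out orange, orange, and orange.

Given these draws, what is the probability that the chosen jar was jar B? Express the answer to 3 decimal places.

0.087

For each hypothesis, P(data | H) works out to: P(data | jar A) = (3/6)(3/6)(3/6) = 0.125; P(data | jar B) = (3/11)(3/11)(3/11) = 0.020285; P(data | jar C) = (4/9)(4/9)(4/9) = 0.087791.
Weighting by the prior gives 1/3 · 0.125 = 0.041667, 1/3 · 0.020285 = 0.0067618, 1/3 · 0.087791 = 0.029264; these sum to 0.077692.
Hence P(jar B | data) = (0.0067618) / (0.077692) = 0.087033.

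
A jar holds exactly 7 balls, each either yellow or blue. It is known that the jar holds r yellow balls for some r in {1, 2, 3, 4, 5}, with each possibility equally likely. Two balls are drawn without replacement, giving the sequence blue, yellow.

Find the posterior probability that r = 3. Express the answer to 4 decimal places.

Compute the likelihood of the observed sequence for each case: P(data | r = 1) = (6/7)(1/6) = 1/7; P(data | r = 2) = (5/7)(2/6) = 5/21; P(data | r = 3) = (4/7)(3/6) = 2/7; P(data | r = 4) = (3/7)(4/6) = 2/7; P(data | r = 5) = (2/7)(5/6) = 5/21.
The prior-weighted likelihoods are 1/5 · 1/7 = 1/35, 1/5 · 5/21 = 1/21, 1/5 · 2/7 = 2/35, 1/5 · 2/7 = 2/35, 1/5 · 5/21 = 1/21; these sum to 5/21.
By Bayes' rule, P(r = 3 | data) = (2/35) / (5/21) = 6/25.

0.2400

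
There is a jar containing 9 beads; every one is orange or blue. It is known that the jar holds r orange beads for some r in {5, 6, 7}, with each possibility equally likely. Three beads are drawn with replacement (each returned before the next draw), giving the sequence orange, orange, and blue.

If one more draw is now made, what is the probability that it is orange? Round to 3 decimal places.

0.666

The likelihood of the observed sequence under each hypothesis: P(data | r = 5) = (5/9)(5/9)(4/9) = 0.13717; P(data | r = 6) = (6/9)(6/9)(3/9) = 0.14815; P(data | r = 7) = (7/9)(7/9)(2/9) = 0.13443.
The prior-weighted likelihoods are 1/3 · 0.13717 = 0.045725, 1/3 · 0.14815 = 0.049383, 1/3 · 0.13443 = 0.04481; with total 0.13992.
The posterior is then P(r = 5 | data) = 0.3268, P(r = 6 | data) = 0.35294, P(r = 7 | data) = 0.32026.
Averaging over the posterior, P(orange next | data) = (5/9)(0.3268) + (2/3)(0.35294) + (7/9)(0.32026) = 0.66594.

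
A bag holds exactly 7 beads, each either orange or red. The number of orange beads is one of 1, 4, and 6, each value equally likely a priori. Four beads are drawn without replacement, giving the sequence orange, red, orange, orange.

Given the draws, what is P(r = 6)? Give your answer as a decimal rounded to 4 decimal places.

The likelihood of the observed sequence under each hypothesis: P(data | r = 1) = (1/7)(6/6)(0/5) = 0; P(data | r = 4) = (4/7)(3/6)(3/5)(2/4) = 3/35; P(data | r = 6) = (6/7)(1/6)(5/5)(4/4) = 1/7.
Multiplying each by its prior: 1/3 · 0 = 0, 1/3 · 3/35 = 1/35, 1/3 · 1/7 = 1/21; these sum to 8/105.
Hence P(r = 6 | data) = (1/21) / (8/105) = 5/8.

0.6250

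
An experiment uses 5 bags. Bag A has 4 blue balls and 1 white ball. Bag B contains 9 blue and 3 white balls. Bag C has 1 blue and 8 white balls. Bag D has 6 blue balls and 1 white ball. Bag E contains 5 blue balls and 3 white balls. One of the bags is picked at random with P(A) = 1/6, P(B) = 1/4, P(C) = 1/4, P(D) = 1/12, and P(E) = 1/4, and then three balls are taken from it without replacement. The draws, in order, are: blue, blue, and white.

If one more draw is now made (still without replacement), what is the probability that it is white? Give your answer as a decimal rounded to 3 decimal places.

0.206

The likelihood of the observed sequence under each hypothesis: P(data | bag A) = (4/5)(3/4)(1/3) = 0.2; P(data | bag B) = (9/12)(8/11)(3/10) = 0.16364; P(data | bag C) = (1/9)(0/8) = 0; P(data | bag D) = (6/7)(5/6)(1/5) = 0.14286; P(data | bag E) = (5/8)(4/7)(3/6) = 0.17857.
Multiplying each by its prior: 1/6 · 0.2 = 0.033333, 1/4 · 0.16364 = 0.040909, 1/4 · 0 = 0, 1/12 · 0.14286 = 0.011905, 1/4 · 0.17857 = 0.044643; these sum to 0.13079.
Normalising, the posterior is P(bag A | data) = 0.25486, P(bag B | data) = 0.31278, P(bag C | data) = 0, P(bag D | data) = 0.091022, P(bag E | data) = 0.34133.
The predictive probability is P(white next | data) = (0)(0.25486) + (2/9)(0.31278) + (0)(0.091022) + (2/5)(0.34133) = 0.20604.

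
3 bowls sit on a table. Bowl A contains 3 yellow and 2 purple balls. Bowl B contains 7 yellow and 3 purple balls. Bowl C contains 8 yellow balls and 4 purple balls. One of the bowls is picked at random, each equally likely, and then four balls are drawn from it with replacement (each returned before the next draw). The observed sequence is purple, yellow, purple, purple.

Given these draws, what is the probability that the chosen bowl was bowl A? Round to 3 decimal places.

For each hypothesis, P(data | H) works out to: P(data | bowl A) = (2/5)(3/5)(2/5)(2/5) = 0.0384; P(data | bowl B) = (3/10)(7/10)(3/10)(3/10) = 0.0189; P(data | bowl C) = (4/12)(8/12)(4/12)(4/12) = 0.024691.
The prior-weighted likelihoods are 1/3 · 0.0384 = 0.0128, 1/3 · 0.0189 = 0.0063, 1/3 · 0.024691 = 0.0082305; with total 0.02733.
So P(bowl A | data) = (0.0128) / (0.02733) = 0.46834.

0.468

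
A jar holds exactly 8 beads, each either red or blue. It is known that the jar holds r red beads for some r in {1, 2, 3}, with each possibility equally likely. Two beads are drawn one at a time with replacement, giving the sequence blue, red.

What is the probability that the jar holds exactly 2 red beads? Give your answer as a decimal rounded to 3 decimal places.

For each hypothesis, P(data | H) works out to: P(data | r = 1) = (7/8)(1/8) = 7/64; P(data | r = 2) = (6/8)(2/8) = 3/16; P(data | r = 3) = (5/8)(3/8) = 15/64.
The prior-weighted likelihoods are 1/3 · 7/64 = 7/192, 1/3 · 3/16 = 1/16, 1/3 · 15/64 = 5/64; with total 17/96.
By Bayes' rule, P(r = 2 | data) = (1/16) / (17/96) = 6/17.

0.353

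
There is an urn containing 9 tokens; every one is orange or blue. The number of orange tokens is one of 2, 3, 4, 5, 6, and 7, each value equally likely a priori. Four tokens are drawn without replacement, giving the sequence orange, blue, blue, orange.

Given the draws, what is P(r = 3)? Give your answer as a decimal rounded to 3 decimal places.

0.179

Under each hypothesis, the probability of the observed sequence is: P(data | r = 2) = (2/9)(7/8)(6/7)(1/6) = 1/36; P(data | r = 3) = (3/9)(6/8)(5/7)(2/6) = 5/84; P(data | r = 4) = (4/9)(5/8)(4/7)(3/6) = 5/63; P(data | r = 5) = (5/9)(4/8)(3/7)(4/6) = 5/63; P(data | r = 6) = (6/9)(3/8)(2/7)(5/6) = 5/84; P(data | r = 7) = (7/9)(2/8)(1/7)(6/6) = 1/36.
Weighting by the prior gives 1/6 · 1/36 = 1/216, 1/6 · 5/84 = 5/504, 1/6 · 5/63 = 5/378, 1/6 · 5/63 = 5/378, 1/6 · 5/84 = 5/504, 1/6 · 1/36 = 1/216; with total 1/18.
Hence P(r = 3 | data) = (5/504) / (1/18) = 5/28.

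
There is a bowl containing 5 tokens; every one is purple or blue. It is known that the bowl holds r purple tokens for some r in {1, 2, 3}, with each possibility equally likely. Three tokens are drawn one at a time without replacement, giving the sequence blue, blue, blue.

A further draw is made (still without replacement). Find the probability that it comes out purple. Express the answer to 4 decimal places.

0.6000

For each hypothesis, P(data | H) works out to: P(data | r = 1) = (4/5)(3/4)(2/3) = 2/5; P(data | r = 2) = (3/5)(2/4)(1/3) = 1/10; P(data | r = 3) = (2/5)(1/4)(0/3) = 0.
Weighting by the prior gives 1/3 · 2/5 = 2/15, 1/3 · 1/10 = 1/30, 1/3 · 0 = 0; summing to 1/6.
Dividing through by the total gives posterior P(r = 1 | data) = 4/5, P(r = 2 | data) = 1/5, P(r = 3 | data) = 0.
The predictive probability is P(purple next | data) = (1/2)(4/5) + (1)(1/5) = 3/5.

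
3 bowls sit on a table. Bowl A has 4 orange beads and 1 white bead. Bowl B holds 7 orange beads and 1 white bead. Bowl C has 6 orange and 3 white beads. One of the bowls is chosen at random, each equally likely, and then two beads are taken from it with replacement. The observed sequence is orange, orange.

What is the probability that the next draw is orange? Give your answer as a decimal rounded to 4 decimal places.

The likelihood of the observed sequence under each hypothesis: P(data | bowl A) = (4/5)(4/5) = 0.64; P(data | bowl B) = (7/8)(7/8) = 0.76562; P(data | bowl C) = (6/9)(6/9) = 0.44444.
The prior-weighted likelihoods are 1/3 · 0.64 = 0.21333, 1/3 · 0.76562 = 0.25521, 1/3 · 0.44444 = 0.14815; these sum to 0.61669.
Normalising, the posterior is P(bowl A | data) = 0.34593, P(bowl B | data) = 0.41384, P(bowl C | data) = 0.24023.
Averaging over the posterior, P(orange next | data) = (4/5)(0.34593) + (7/8)(0.41384) + (2/3)(0.24023) = 0.79901.

0.7990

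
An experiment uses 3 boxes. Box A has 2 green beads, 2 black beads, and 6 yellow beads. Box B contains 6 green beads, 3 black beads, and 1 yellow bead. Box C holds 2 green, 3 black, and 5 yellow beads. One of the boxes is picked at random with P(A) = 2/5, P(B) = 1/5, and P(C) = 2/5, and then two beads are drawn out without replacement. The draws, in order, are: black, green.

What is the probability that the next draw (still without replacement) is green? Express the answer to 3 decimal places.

Under each hypothesis, the probability of the observed sequence is: P(data | box A) = (2/10)(2/9) = 2/45; P(data | box B) = (3/10)(6/9) = 1/5; P(data | box C) = (3/10)(2/9) = 1/15.
Weighting by the prior gives 2/5 · 2/45 = 4/225, 1/5 · 1/5 = 1/25, 2/5 · 1/15 = 2/75; these sum to 19/225.
Dividing through by the total gives posterior P(box A | data) = 4/19, P(box B | data) = 9/19, P(box C | data) = 6/19.
Averaging over the posterior, P(green next | data) = (1/8)(4/19) + (5/8)(9/19) + (1/8)(6/19) = 55/152.

0.362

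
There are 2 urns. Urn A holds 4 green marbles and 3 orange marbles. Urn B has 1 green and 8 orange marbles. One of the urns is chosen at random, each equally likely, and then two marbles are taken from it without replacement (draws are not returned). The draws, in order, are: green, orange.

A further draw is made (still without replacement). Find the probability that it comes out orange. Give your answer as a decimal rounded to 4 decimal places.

For each hypothesis, P(data | H) works out to: P(data | urn A) = (4/7)(3/6) = 2/7; P(data | urn B) = (1/9)(8/8) = 1/9.
Multiplying each by its prior: 1/2 · 2/7 = 1/7, 1/2 · 1/9 = 1/18; these sum to 25/126.
Normalising, the posterior is P(urn A | data) = 18/25, P(urn B | data) = 7/25.
The predictive probability is P(orange next | data) = (2/5)(18/25) + (1)(7/25) = 71/125.

0.5680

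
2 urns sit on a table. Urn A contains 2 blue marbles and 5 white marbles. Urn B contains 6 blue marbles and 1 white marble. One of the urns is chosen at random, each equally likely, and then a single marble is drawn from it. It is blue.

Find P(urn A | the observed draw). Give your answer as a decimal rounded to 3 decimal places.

0.250

For each hypothesis, P(data | H) works out to: P(data | urn A) = (2/7) = 2/7; P(data | urn B) = (6/7) = 6/7.
Weighting by the prior gives 1/2 · 2/7 = 1/7, 1/2 · 6/7 = 3/7; summing to 4/7.
Therefore the posterior P(urn A | data) = (1/7) / (4/7) = 1/4.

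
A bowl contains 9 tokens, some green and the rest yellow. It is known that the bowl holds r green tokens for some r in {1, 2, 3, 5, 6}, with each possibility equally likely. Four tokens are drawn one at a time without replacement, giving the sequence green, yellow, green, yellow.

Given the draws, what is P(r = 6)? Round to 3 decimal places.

For each hypothesis, P(data | H) works out to: P(data | r = 1) = (1/9)(8/8)(0/7) = 0; P(data | r = 2) = (2/9)(7/8)(1/7)(6/6) = 1/36; P(data | r = 3) = (3/9)(6/8)(2/7)(5/6) = 5/84; P(data | r = 5) = (5/9)(4/8)(4/7)(3/6) = 5/63; P(data | r = 6) = (6/9)(3/8)(5/7)(2/6) = 5/84.
Weighting by the prior gives 1/5 · 0 = 0, 1/5 · 1/36 = 1/180, 1/5 · 5/84 = 1/84, 1/5 · 5/63 = 1/63, 1/5 · 5/84 = 1/84; with total 19/420.
By Bayes' rule, P(r = 6 | data) = (1/84) / (19/420) = 5/19.

0.263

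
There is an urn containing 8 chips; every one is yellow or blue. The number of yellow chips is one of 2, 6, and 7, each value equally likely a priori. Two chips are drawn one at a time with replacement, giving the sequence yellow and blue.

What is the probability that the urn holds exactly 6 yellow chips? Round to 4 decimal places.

0.3871

Compute the likelihood of the observed sequence for each case: P(data | r = 2) = (2/8)(6/8) = 3/16; P(data | r = 6) = (6/8)(2/8) = 3/16; P(data | r = 7) = (7/8)(1/8) = 7/64.
Multiplying each by its prior: 1/3 · 3/16 = 1/16, 1/3 · 3/16 = 1/16, 1/3 · 7/64 = 7/192; with total 31/192.
So P(r = 6 | data) = (1/16) / (31/192) = 12/31.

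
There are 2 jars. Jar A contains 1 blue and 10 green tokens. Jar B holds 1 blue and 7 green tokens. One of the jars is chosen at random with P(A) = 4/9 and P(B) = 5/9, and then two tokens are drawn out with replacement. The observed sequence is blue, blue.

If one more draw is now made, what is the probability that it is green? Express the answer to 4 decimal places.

The likelihood of the observed sequence under each hypothesis: P(data | jar A) = (1/11)(1/11) = 0.0082645; P(data | jar B) = (1/8)(1/8) = 0.015625.
Multiplying each by its prior: 4/9 · 0.0082645 = 0.0036731, 5/9 · 0.015625 = 0.0086806; these sum to 0.012354.
The posterior is then P(jar A | data) = 0.29733, P(jar B | data) = 0.70267.
The predictive probability is P(green next | data) = (10/11)(0.29733) + (7/8)(0.70267) = 0.88514.

0.8851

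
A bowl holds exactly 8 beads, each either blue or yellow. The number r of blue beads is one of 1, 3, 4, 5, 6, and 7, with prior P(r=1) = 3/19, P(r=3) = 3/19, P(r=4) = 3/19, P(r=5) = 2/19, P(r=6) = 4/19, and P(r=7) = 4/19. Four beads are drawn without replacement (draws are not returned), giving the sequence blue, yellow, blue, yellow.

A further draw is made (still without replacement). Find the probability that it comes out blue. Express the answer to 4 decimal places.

0.5708

For each hypothesis, P(data | H) works out to: P(data | r = 1) = (1/8)(7/7)(0/6) = 0; P(data | r = 3) = (3/8)(5/7)(2/6)(4/5) = 0.071429; P(data | r = 4) = (4/8)(4/7)(3/6)(3/5) = 0.085714; P(data | r = 5) = (5/8)(3/7)(4/6)(2/5) = 0.071429; P(data | r = 6) = (6/8)(2/7)(5/6)(1/5) = 0.035714; P(data | r = 7) = (7/8)(1/7)(6/6)(0/5) = 0.
The prior-weighted likelihoods are 3/19 · 0 = 0, 3/19 · 0.071429 = 0.011278, 3/19 · 0.085714 = 0.013534, 2/19 · 0.071429 = 0.0075188, 4/19 · 0.035714 = 0.0075188, 4/19 · 0 = 0; with total 0.03985.
Dividing through by the total gives posterior P(r = 1 | data) = 0, P(r = 3 | data) = 0.28302, P(r = 4 | data) = 0.33962, P(r = 5 | data) = 0.18868, P(r = 6 | data) = 0.18868, P(r = 7 | data) = 0.
The predictive probability is P(blue next | data) = (1/4)(0.28302) + (1/2)(0.33962) + (3/4)(0.18868) + (1)(0.18868) = 0.57075.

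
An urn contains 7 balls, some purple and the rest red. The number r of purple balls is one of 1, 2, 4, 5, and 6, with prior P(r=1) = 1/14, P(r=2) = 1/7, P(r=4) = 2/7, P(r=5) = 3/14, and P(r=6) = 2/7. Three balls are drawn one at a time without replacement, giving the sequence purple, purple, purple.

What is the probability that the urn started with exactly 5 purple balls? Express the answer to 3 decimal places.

0.238

Under each hypothesis, the probability of the observed sequence is: P(data | r = 1) = (1/7)(0/6) = 0; P(data | r = 2) = (2/7)(1/6)(0/5) = 0; P(data | r = 4) = (4/7)(3/6)(2/5) = 4/35; P(data | r = 5) = (5/7)(4/6)(3/5) = 2/7; P(data | r = 6) = (6/7)(5/6)(4/5) = 4/7.
Weighting by the prior gives 1/14 · 0 = 0, 1/7 · 0 = 0, 2/7 · 4/35 = 8/245, 3/14 · 2/7 = 3/49, 2/7 · 4/7 = 8/49; summing to 9/35.
So P(r = 5 | data) = (3/49) / (9/35) = 5/21.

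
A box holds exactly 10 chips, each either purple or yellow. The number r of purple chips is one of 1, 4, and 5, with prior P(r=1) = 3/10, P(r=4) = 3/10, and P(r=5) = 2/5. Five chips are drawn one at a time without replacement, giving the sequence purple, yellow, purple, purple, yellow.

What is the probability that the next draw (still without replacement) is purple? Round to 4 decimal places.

Under each hypothesis, the probability of the observed sequence is: P(data | r = 1) = (1/10)(9/9)(0/8) = 0; P(data | r = 4) = (4/10)(6/9)(3/8)(2/7)(5/6) = 0.02381; P(data | r = 5) = (5/10)(5/9)(4/8)(3/7)(4/6) = 0.039683.
Multiplying each by its prior: 3/10 · 0 = 0, 3/10 · 0.02381 = 0.0071429, 2/5 · 0.039683 = 0.015873; summing to 0.023016.
The posterior is then P(r = 1 | data) = 0, P(r = 4 | data) = 0.31034, P(r = 5 | data) = 0.68966.
Averaging over the posterior, P(purple next | data) = (1/5)(0.31034) + (2/5)(0.68966) = 0.33793.

0.3379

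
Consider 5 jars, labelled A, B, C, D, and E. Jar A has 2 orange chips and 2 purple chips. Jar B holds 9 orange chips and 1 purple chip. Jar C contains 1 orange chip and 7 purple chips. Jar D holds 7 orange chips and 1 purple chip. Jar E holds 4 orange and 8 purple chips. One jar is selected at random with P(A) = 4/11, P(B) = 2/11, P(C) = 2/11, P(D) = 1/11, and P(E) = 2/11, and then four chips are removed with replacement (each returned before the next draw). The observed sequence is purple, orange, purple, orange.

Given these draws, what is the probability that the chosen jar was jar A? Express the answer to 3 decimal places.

0.624

Under each hypothesis, the probability of the observed sequence is: P(data | jar A) = (2/4)(2/4)(2/4)(2/4) = 0.0625; P(data | jar B) = (1/10)(9/10)(1/10)(9/10) = 0.0081; P(data | jar C) = (7/8)(1/8)(7/8)(1/8) = 0.011963; P(data | jar D) = (1/8)(7/8)(1/8)(7/8) = 0.011963; P(data | jar E) = (8/12)(4/12)(8/12)(4/12) = 0.049383.
The prior-weighted likelihoods are 4/11 · 0.0625 = 0.022727, 2/11 · 0.0081 = 0.0014727, 2/11 · 0.011963 = 0.0021751, 1/11 · 0.011963 = 0.0010875, 2/11 · 0.049383 = 0.0089787; these sum to 0.036441.
So P(jar A | data) = (0.022727) / (0.036441) = 0.62367.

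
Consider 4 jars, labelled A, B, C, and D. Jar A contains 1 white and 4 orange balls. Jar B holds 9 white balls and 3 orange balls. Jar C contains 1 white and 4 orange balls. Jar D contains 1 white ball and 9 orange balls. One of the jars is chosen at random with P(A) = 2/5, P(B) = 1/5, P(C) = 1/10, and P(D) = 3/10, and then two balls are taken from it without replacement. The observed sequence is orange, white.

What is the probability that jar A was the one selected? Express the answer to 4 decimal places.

The likelihood of the observed sequence under each hypothesis: P(data | jar A) = (4/5)(1/4) = 1/5; P(data | jar B) = (3/12)(9/11) = 9/44; P(data | jar C) = (4/5)(1/4) = 1/5; P(data | jar D) = (9/10)(1/9) = 1/10.
Weighting by the prior gives 2/5 · 1/5 = 2/25, 1/5 · 9/44 = 9/220, 1/10 · 1/5 = 1/50, 3/10 · 1/10 = 3/100; these sum to 47/275.
Hence P(jar A | data) = (2/25) / (47/275) = 22/47.

0.4681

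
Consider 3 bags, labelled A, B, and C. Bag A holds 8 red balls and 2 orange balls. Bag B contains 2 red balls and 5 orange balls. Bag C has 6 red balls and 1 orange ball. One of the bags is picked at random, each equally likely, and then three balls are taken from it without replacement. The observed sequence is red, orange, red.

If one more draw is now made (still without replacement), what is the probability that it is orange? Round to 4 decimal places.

0.2018

For each hypothesis, P(data | H) works out to: P(data | bag A) = (8/10)(2/9)(7/8) = 7/45; P(data | bag B) = (2/7)(5/6)(1/5) = 1/21; P(data | bag C) = (6/7)(1/6)(5/5) = 1/7.
Weighting by the prior gives 1/3 · 7/45 = 7/135, 1/3 · 1/21 = 1/63, 1/3 · 1/7 = 1/21; summing to 109/945.
Normalising, the posterior is P(bag A | data) = 49/109, P(bag B | data) = 15/109, P(bag C | data) = 45/109.
Averaging over the posterior, P(orange next | data) = (1/7)(49/109) + (1)(15/109) + (0)(45/109) = 22/109.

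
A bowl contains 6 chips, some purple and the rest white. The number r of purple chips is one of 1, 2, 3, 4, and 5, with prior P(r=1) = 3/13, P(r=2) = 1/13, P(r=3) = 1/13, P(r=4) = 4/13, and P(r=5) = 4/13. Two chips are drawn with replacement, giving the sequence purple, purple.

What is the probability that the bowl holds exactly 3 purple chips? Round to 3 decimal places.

The likelihood of the observed sequence under each hypothesis: P(data | r = 1) = (1/6)(1/6) = 1/36; P(data | r = 2) = (2/6)(2/6) = 1/9; P(data | r = 3) = (3/6)(3/6) = 1/4; P(data | r = 4) = (4/6)(4/6) = 4/9; P(data | r = 5) = (5/6)(5/6) = 25/36.
Multiplying each by its prior: 3/13 · 1/36 = 1/156, 1/13 · 1/9 = 1/117, 1/13 · 1/4 = 1/52, 4/13 · 4/9 = 16/117, 4/13 · 25/36 = 25/117; summing to 5/13.
Therefore the posterior P(r = 3 | data) = (1/52) / (5/13) = 1/20.

0.050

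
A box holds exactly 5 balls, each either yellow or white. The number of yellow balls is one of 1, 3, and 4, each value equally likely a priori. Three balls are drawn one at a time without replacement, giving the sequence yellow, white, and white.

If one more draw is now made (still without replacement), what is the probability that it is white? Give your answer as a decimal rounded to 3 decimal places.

0.667

The likelihood of the observed sequence under each hypothesis: P(data | r = 1) = (1/5)(4/4)(3/3) = 1/5; P(data | r = 3) = (3/5)(2/4)(1/3) = 1/10; P(data | r = 4) = (4/5)(1/4)(0/3) = 0.
Multiplying each by its prior: 1/3 · 1/5 = 1/15, 1/3 · 1/10 = 1/30, 1/3 · 0 = 0; these sum to 1/10.
The posterior is then P(r = 1 | data) = 2/3, P(r = 3 | data) = 1/3, P(r = 4 | data) = 0.
So P(white next | data) = Σ P(white next | H) P(H | data) = (1)(2/3) + (0)(1/3) = 2/3.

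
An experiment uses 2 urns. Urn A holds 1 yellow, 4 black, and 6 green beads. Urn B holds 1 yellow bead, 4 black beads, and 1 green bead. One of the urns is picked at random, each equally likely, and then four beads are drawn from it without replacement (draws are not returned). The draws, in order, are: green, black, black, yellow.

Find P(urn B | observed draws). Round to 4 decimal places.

The likelihood of the observed sequence under each hypothesis: P(data | urn A) = (6/11)(4/10)(3/9)(1/8) = 1/110; P(data | urn B) = (1/6)(4/5)(3/4)(1/3) = 1/30.
Multiplying each by its prior: 1/2 · 1/110 = 1/220, 1/2 · 1/30 = 1/60; with total 7/330.
Hence P(urn B | data) = (1/60) / (7/330) = 11/14.

0.7857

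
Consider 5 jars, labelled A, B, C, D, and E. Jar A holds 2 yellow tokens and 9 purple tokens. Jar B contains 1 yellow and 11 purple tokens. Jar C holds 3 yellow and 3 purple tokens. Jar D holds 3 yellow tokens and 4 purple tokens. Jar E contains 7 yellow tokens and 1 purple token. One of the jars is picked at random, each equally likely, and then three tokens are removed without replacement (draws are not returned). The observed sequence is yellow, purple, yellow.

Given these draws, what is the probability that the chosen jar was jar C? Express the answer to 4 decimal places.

The likelihood of the observed sequence under each hypothesis: P(data | jar A) = (2/11)(9/10)(1/9) = 0.018182; P(data | jar B) = (1/12)(11/11)(0/10) = 0; P(data | jar C) = (3/6)(3/5)(2/4) = 0.15; P(data | jar D) = (3/7)(4/6)(2/5) = 0.11429; P(data | jar E) = (7/8)(1/7)(6/6) = 0.125.
Multiplying each by its prior: 1/5 · 0.018182 = 0.0036364, 1/5 · 0 = 0, 1/5 · 0.15 = 0.03, 1/5 · 0.11429 = 0.022857, 1/5 · 0.125 = 0.025; these sum to 0.081494.
So P(jar C | data) = (0.03) / (0.081494) = 0.36813.

0.3681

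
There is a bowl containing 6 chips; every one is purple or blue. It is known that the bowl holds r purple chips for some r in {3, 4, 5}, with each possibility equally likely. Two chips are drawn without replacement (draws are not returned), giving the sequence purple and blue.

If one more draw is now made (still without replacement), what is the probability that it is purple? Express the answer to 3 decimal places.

Under each hypothesis, the probability of the observed sequence is: P(data | r = 3) = (3/6)(3/5) = 3/10; P(data | r = 4) = (4/6)(2/5) = 4/15; P(data | r = 5) = (5/6)(1/5) = 1/6.
Weighting by the prior gives 1/3 · 3/10 = 1/10, 1/3 · 4/15 = 4/45, 1/3 · 1/6 = 1/18; these sum to 11/45.
The posterior is then P(r = 3 | data) = 9/22, P(r = 4 | data) = 4/11, P(r = 5 | data) = 5/22.
The predictive probability is P(purple next | data) = (1/2)(9/22) + (3/4)(4/11) + (1)(5/22) = 31/44.

0.705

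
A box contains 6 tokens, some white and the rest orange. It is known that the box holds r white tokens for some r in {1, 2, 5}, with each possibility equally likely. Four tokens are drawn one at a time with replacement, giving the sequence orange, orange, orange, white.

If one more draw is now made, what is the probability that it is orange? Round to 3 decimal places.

0.738

For each hypothesis, P(data | H) works out to: P(data | r = 1) = (5/6)(5/6)(5/6)(1/6) = 0.096451; P(data | r = 2) = (4/6)(4/6)(4/6)(2/6) = 0.098765; P(data | r = 5) = (1/6)(1/6)(1/6)(5/6) = 0.003858.
Multiplying each by its prior: 1/3 · 0.096451 = 0.03215, 1/3 · 0.098765 = 0.032922, 1/3 · 0.003858 = 0.001286; with total 0.066358.
Normalising, the posterior is P(r = 1 | data) = 0.4845, P(r = 2 | data) = 0.49612, P(r = 5 | data) = 0.01938.
The predictive probability is P(orange next | data) = (5/6)(0.4845) + (2/3)(0.49612) + (1/6)(0.01938) = 0.73773.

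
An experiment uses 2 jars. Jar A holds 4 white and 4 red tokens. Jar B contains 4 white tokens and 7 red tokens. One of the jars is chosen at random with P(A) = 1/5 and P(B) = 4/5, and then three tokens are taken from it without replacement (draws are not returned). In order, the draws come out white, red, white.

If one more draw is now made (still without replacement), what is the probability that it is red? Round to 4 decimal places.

0.7056

Compute the likelihood of the observed sequence for each case: P(data | jar A) = (4/8)(4/7)(3/6) = 0.14286; P(data | jar B) = (4/11)(7/10)(3/9) = 0.084848.
The prior-weighted likelihoods are 1/5 · 0.14286 = 0.028571, 4/5 · 0.084848 = 0.067879; with total 0.09645.
Dividing through by the total gives posterior P(jar A | data) = 0.29623, P(jar B | data) = 0.70377.
So P(red next | data) = Σ P(red next | H) P(H | data) = (3/5)(0.29623) + (3/4)(0.70377) = 0.70557.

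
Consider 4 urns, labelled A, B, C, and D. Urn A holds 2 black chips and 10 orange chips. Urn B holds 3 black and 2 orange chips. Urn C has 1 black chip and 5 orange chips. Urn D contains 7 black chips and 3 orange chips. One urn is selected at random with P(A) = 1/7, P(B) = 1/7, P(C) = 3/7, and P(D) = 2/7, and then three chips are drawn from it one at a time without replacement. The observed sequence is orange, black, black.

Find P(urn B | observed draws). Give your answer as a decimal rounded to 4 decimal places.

0.3539

Compute the likelihood of the observed sequence for each case: P(data | urn A) = (10/12)(2/11)(1/10) = 0.015152; P(data | urn B) = (2/5)(3/4)(2/3) = 0.2; P(data | urn C) = (5/6)(1/5)(0/4) = 0; P(data | urn D) = (3/10)(7/9)(6/8) = 0.175.
The prior-weighted likelihoods are 1/7 · 0.015152 = 0.0021645, 1/7 · 0.2 = 0.028571, 3/7 · 0 = 0, 2/7 · 0.175 = 0.05; summing to 0.080736.
Therefore the posterior P(urn B | data) = (0.028571) / (0.080736) = 0.35389.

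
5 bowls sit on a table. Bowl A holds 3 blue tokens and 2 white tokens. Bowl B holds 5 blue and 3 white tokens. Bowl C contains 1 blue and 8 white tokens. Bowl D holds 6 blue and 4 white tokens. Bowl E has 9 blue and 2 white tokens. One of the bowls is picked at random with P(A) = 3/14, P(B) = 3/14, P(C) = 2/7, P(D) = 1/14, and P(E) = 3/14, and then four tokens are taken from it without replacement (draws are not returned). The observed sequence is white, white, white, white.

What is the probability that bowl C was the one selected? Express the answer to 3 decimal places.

Compute the likelihood of the observed sequence for each case: P(data | bowl A) = (2/5)(1/4)(0/3) = 0; P(data | bowl B) = (3/8)(2/7)(1/6)(0/5) = 0; P(data | bowl C) = (8/9)(7/8)(6/7)(5/6) = 0.55556; P(data | bowl D) = (4/10)(3/9)(2/8)(1/7) = 0.0047619; P(data | bowl E) = (2/11)(1/10)(0/9) = 0.
Multiplying each by its prior: 3/14 · 0 = 0, 3/14 · 0 = 0, 2/7 · 0.55556 = 0.15873, 1/14 · 0.0047619 = 0.00034014, 3/14 · 0 = 0; with total 0.15907.
So P(bowl C | data) = (0.15873) / (0.15907) = 0.99786.

0.998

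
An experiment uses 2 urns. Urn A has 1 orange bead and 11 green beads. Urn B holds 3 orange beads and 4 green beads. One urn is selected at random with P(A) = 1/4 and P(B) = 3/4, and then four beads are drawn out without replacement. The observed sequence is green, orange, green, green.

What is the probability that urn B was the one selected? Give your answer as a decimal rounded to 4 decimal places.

0.7552

Compute the likelihood of the observed sequence for each case: P(data | urn A) = (11/12)(1/11)(10/10)(9/9) = 0.083333; P(data | urn B) = (4/7)(3/6)(3/5)(2/4) = 0.085714.
Multiplying each by its prior: 1/4 · 0.083333 = 0.020833, 3/4 · 0.085714 = 0.064286; these sum to 0.085119.
Hence P(urn B | data) = (0.064286) / (0.085119) = 0.75524.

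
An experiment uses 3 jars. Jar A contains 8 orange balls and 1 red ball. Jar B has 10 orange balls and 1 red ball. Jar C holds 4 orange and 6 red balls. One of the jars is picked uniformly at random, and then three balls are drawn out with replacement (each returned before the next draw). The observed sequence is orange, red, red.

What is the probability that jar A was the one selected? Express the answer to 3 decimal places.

Compute the likelihood of the observed sequence for each case: P(data | jar A) = (8/9)(1/9)(1/9) = 0.010974; P(data | jar B) = (10/11)(1/11)(1/11) = 0.0075131; P(data | jar C) = (4/10)(6/10)(6/10) = 0.144.
Weighting by the prior gives 1/3 · 0.010974 = 0.003658, 1/3 · 0.0075131 = 0.0025044, 1/3 · 0.144 = 0.048; summing to 0.054162.
By Bayes' rule, P(jar A | data) = (0.003658) / (0.054162) = 0.067537.

0.068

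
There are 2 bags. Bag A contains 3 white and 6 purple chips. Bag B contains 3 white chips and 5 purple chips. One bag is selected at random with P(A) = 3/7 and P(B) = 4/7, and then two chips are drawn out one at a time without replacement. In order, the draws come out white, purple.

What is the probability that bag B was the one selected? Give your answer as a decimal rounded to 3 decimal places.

0.588

Under each hypothesis, the probability of the observed sequence is: P(data | bag A) = (3/9)(6/8) = 1/4; P(data | bag B) = (3/8)(5/7) = 15/56.
Weighting by the prior gives 3/7 · 1/4 = 3/28, 4/7 · 15/56 = 15/98; these sum to 51/196.
Therefore the posterior P(bag B | data) = (15/98) / (51/196) = 10/17.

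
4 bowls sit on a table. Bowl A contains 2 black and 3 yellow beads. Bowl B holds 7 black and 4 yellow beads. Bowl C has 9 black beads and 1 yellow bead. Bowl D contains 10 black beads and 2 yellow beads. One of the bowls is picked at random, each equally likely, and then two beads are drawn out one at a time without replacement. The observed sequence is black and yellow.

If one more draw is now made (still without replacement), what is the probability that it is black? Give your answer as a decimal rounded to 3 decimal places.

0.628

Under each hypothesis, the probability of the observed sequence is: P(data | bowl A) = (2/5)(3/4) = 3/10; P(data | bowl B) = (7/11)(4/10) = 14/55; P(data | bowl C) = (9/10)(1/9) = 1/10; P(data | bowl D) = (10/12)(2/11) = 5/33.
Weighting by the prior gives 1/4 · 3/10 = 3/40, 1/4 · 14/55 = 7/110, 1/4 · 1/10 = 1/40, 1/4 · 5/33 = 5/132; these sum to 133/660.
Dividing through by the total gives posterior P(bowl A | data) = 99/266, P(bowl B | data) = 6/19, P(bowl C | data) = 33/266, P(bowl D | data) = 25/133.
So P(black next | data) = Σ P(black next | H) P(H | data) = (1/3)(99/266) + (2/3)(6/19) + (1)(33/266) + (9/10)(25/133) = 167/266.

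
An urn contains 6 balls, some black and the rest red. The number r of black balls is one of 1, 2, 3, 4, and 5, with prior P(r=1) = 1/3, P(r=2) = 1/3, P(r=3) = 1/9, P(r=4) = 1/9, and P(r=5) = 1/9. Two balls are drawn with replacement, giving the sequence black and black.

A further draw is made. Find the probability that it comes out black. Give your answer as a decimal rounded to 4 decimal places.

0.6231

For each hypothesis, P(data | H) works out to: P(data | r = 1) = (1/6)(1/6) = 1/36; P(data | r = 2) = (2/6)(2/6) = 1/9; P(data | r = 3) = (3/6)(3/6) = 1/4; P(data | r = 4) = (4/6)(4/6) = 4/9; P(data | r = 5) = (5/6)(5/6) = 25/36.
Multiplying each by its prior: 1/3 · 1/36 = 1/108, 1/3 · 1/9 = 1/27, 1/9 · 1/4 = 1/36, 1/9 · 4/9 = 4/81, 1/9 · 25/36 = 25/324; with total 65/324.
Dividing through by the total gives posterior P(r = 1 | data) = 3/65, P(r = 2 | data) = 12/65, P(r = 3 | data) = 9/65, P(r = 4 | data) = 16/65, P(r = 5 | data) = 5/13.
Averaging over the posterior, P(black next | data) = (1/6)(3/65) + (1/3)(12/65) + (1/2)(9/65) + (2/3)(16/65) + (5/6)(5/13) = 81/130.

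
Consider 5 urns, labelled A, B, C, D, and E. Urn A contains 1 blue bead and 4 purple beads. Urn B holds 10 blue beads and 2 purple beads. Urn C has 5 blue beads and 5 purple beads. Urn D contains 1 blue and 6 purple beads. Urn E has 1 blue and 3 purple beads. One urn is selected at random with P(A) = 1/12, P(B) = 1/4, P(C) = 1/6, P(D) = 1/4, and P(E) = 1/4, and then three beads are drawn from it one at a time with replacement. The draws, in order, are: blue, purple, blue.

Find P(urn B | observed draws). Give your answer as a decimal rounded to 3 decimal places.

0.422

Under each hypothesis, the probability of the observed sequence is: P(data | urn A) = (1/5)(4/5)(1/5) = 0.032; P(data | urn B) = (10/12)(2/12)(10/12) = 0.11574; P(data | urn C) = (5/10)(5/10)(5/10) = 0.125; P(data | urn D) = (1/7)(6/7)(1/7) = 0.017493; P(data | urn E) = (1/4)(3/4)(1/4) = 0.046875.
The prior-weighted likelihoods are 1/12 · 0.032 = 0.0026667, 1/4 · 0.11574 = 0.028935, 1/6 · 0.125 = 0.020833, 1/4 · 0.017493 = 0.0043732, 1/4 · 0.046875 = 0.011719; these sum to 0.068527.
Therefore the posterior P(urn B | data) = (0.028935) / (0.068527) = 0.42224.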